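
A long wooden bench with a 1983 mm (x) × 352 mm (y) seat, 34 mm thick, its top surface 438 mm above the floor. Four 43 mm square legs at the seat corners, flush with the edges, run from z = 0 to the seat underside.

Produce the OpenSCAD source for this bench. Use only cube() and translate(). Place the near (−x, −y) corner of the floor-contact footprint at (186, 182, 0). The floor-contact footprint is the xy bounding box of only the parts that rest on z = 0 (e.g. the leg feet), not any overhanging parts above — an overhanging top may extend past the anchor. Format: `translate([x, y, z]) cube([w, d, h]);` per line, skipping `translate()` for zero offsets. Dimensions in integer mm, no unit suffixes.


translate([186, 182, 404]) cube([1983, 352, 34]);
translate([186, 182, 0]) cube([43, 43, 404]);
translate([186, 491, 0]) cube([43, 43, 404]);
translate([2126, 182, 0]) cube([43, 43, 404]);
translate([2126, 491, 0]) cube([43, 43, 404]);


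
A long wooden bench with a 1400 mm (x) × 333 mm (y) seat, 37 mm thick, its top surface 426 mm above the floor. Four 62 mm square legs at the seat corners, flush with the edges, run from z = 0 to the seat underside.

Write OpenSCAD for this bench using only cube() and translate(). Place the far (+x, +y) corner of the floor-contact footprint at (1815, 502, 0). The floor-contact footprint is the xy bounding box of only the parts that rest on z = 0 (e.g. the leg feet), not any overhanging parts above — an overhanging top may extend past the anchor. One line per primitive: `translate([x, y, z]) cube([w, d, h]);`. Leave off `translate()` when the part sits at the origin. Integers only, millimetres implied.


translate([415, 169, 389]) cube([1400, 333, 37]);
translate([415, 169, 0]) cube([62, 62, 389]);
translate([415, 440, 0]) cube([62, 62, 389]);
translate([1753, 169, 0]) cube([62, 62, 389]);
translate([1753, 440, 0]) cube([62, 62, 389]);


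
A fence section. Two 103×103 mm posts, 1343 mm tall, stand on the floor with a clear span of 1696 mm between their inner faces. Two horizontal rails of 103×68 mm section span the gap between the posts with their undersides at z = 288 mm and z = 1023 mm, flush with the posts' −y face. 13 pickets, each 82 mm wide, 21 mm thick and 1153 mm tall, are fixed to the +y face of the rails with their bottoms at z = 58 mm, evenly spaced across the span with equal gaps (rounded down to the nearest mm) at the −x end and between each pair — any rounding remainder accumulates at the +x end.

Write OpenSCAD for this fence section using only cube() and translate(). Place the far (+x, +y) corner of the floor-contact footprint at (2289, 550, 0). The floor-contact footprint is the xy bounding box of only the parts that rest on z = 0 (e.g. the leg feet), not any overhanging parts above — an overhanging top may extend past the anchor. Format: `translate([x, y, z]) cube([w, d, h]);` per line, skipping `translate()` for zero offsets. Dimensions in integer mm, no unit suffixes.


translate([387, 447, 0]) cube([103, 103, 1343]);
translate([2186, 447, 0]) cube([103, 103, 1343]);
translate([490, 447, 288]) cube([1696, 103, 68]);
translate([490, 447, 1023]) cube([1696, 103, 68]);
translate([535, 550, 58]) cube([82, 21, 1153]);
translate([662, 550, 58]) cube([82, 21, 1153]);
translate([789, 550, 58]) cube([82, 21, 1153]);
translate([916, 550, 58]) cube([82, 21, 1153]);
translate([1043, 550, 58]) cube([82, 21, 1153]);
translate([1170, 550, 58]) cube([82, 21, 1153]);
translate([1297, 550, 58]) cube([82, 21, 1153]);
translate([1424, 550, 58]) cube([82, 21, 1153]);
translate([1551, 550, 58]) cube([82, 21, 1153]);
translate([1678, 550, 58]) cube([82, 21, 1153]);
translate([1805, 550, 58]) cube([82, 21, 1153]);
translate([1932, 550, 58]) cube([82, 21, 1153]);
translate([2059, 550, 58]) cube([82, 21, 1153]);


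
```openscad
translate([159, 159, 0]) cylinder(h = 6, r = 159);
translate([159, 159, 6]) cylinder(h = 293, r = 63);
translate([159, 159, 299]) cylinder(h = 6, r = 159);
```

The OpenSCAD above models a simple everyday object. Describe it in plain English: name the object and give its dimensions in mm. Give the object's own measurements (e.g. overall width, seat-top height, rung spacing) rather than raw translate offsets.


A spool: two coaxial disc flanges of radius 159 mm and thickness 6 mm, joined by a core cylinder of radius 63 mm and height 293 mm. The lower flange rests on z = 0 and the three cylinders share a vertical axis.


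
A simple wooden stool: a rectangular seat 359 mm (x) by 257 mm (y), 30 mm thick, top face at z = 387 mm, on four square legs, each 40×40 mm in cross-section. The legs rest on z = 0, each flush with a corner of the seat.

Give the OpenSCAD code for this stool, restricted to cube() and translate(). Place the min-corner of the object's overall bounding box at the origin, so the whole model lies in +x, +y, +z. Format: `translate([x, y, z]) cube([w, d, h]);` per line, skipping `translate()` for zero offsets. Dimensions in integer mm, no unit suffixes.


translate([0, 0, 357]) cube([359, 257, 30]);
cube([40, 40, 357]);
translate([319, 0, 0]) cube([40, 40, 357]);
translate([0, 217, 0]) cube([40, 40, 357]);
translate([319, 217, 0]) cube([40, 40, 357]);


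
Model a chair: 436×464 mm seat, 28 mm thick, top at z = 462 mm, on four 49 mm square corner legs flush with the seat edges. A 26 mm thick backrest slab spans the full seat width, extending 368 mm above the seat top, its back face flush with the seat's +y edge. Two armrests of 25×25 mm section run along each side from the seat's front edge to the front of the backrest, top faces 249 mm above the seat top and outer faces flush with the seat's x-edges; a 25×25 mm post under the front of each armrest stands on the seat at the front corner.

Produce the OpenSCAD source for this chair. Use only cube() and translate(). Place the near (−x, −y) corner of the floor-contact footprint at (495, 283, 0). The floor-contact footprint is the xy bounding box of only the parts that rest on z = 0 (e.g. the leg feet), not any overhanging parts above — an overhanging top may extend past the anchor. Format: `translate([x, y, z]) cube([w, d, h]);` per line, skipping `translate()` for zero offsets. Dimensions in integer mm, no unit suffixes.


// leg_h = 462 - 28 = 434
// arm post h = 249 - 25 = 224
translate([495, 283, 434]) cube([436, 464, 28]);
translate([495, 283, 0]) cube([49, 49, 434]);
translate([882, 283, 0]) cube([49, 49, 434]);
translate([495, 698, 0]) cube([49, 49, 434]);
translate([882, 698, 0]) cube([49, 49, 434]);
translate([495, 721, 462]) cube([436, 26, 368]);
translate([495, 283, 686]) cube([25, 438, 25]);
translate([906, 283, 686]) cube([25, 438, 25]);
translate([495, 283, 462]) cube([25, 25, 224]);
translate([906, 283, 462]) cube([25, 25, 224]);


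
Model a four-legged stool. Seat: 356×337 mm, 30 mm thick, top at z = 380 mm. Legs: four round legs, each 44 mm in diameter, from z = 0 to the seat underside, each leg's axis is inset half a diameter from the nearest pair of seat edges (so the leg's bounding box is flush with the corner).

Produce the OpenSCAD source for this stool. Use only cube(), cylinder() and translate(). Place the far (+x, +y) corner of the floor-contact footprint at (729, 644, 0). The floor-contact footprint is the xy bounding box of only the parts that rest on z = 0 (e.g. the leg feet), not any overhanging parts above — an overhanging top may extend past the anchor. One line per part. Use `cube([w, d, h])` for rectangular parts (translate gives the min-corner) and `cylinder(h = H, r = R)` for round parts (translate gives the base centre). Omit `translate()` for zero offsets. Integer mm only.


translate([373, 307, 350]) cube([356, 337, 30]);
translate([395, 329, 0]) cylinder(h = 350, r = 22);
translate([707, 329, 0]) cylinder(h = 350, r = 22);
translate([395, 622, 0]) cylinder(h = 350, r = 22);
translate([707, 622, 0]) cylinder(h = 350, r = 22);


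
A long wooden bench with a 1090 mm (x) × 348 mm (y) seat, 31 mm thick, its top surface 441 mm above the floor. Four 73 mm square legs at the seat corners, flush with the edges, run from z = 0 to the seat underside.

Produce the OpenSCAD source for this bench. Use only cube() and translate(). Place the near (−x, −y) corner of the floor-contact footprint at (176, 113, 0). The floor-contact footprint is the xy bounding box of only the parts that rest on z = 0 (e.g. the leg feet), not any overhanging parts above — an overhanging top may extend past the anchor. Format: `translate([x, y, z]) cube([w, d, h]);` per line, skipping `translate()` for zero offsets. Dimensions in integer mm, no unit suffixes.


translate([176, 113, 410]) cube([1090, 348, 31]);
translate([176, 113, 0]) cube([73, 73, 410]);
translate([176, 388, 0]) cube([73, 73, 410]);
translate([1193, 113, 0]) cube([73, 73, 410]);
translate([1193, 388, 0]) cube([73, 73, 410]);


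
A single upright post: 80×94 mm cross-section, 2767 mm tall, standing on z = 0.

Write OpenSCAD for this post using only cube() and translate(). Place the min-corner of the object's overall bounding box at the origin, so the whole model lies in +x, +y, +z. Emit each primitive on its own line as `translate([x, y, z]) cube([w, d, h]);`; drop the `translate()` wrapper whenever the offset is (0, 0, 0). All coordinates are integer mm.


cube([80, 94, 2767]);


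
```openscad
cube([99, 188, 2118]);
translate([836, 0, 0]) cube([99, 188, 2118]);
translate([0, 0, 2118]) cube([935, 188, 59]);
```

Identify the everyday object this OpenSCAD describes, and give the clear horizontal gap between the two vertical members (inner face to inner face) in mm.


A door frame. The clear opening width is 737 mm.

Two 2118 mm tall posts with a header on top — a door frame. The left jamb is 99 mm wide at x = 0; the right jamb starts at x = 836. The clear opening is 836 − 99 = 737 mm.


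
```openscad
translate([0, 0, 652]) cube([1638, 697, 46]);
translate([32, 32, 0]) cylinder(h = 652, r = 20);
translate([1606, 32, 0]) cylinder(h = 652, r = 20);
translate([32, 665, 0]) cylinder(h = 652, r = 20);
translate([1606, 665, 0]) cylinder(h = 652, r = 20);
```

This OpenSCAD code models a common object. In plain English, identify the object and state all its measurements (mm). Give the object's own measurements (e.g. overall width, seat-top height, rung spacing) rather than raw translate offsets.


A table: top 1638 mm (x) × 697 mm (y), 46 mm thick, upper face at z = 698 mm, on four round legs of 40 mm diameter, each leg's bounding box inset 12 mm from the nearest pair of top edges from z = 0 to the bottom of the top.


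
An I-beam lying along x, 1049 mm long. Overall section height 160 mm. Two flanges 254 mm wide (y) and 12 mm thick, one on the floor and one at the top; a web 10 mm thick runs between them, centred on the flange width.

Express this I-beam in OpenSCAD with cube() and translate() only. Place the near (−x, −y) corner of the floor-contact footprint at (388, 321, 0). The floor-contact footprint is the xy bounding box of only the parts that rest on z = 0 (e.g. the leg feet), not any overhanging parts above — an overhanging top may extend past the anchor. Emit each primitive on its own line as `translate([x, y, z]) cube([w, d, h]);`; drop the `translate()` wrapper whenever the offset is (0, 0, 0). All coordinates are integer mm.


translate([388, 321, 0]) cube([1049, 254, 12]);
translate([388, 443, 12]) cube([1049, 10, 136]);
translate([388, 321, 148]) cube([1049, 254, 12]);


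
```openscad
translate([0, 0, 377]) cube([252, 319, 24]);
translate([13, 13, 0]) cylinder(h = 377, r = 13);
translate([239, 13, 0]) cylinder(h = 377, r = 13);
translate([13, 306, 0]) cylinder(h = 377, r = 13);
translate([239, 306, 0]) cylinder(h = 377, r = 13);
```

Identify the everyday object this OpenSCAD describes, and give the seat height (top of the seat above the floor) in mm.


A stool. The seat height is 401 mm.

A 252×319×24 slab at z = 377 on four corner cylinders — a stool. The seat top is 377 + 24 = 401 mm.


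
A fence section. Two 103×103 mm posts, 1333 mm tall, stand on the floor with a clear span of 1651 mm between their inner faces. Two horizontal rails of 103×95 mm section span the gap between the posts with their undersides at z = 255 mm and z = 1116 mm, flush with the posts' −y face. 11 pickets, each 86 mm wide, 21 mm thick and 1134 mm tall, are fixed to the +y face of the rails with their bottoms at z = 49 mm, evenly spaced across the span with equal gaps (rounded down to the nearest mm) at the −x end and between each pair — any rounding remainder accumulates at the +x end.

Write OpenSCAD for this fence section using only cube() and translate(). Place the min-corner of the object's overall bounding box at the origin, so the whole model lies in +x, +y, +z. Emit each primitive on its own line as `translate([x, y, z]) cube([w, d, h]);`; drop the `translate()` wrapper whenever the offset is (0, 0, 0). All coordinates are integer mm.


cube([103, 103, 1333]);
translate([1754, 0, 0]) cube([103, 103, 1333]);
translate([103, 0, 255]) cube([1651, 103, 95]);
translate([103, 0, 1116]) cube([1651, 103, 95]);
translate([161, 103, 49]) cube([86, 21, 1134]);
translate([305, 103, 49]) cube([86, 21, 1134]);
translate([449, 103, 49]) cube([86, 21, 1134]);
translate([593, 103, 49]) cube([86, 21, 1134]);
translate([737, 103, 49]) cube([86, 21, 1134]);
translate([881, 103, 49]) cube([86, 21, 1134]);
translate([1025, 103, 49]) cube([86, 21, 1134]);
translate([1169, 103, 49]) cube([86, 21, 1134]);
translate([1313, 103, 49]) cube([86, 21, 1134]);
translate([1457, 103, 49]) cube([86, 21, 1134]);
translate([1601, 103, 49]) cube([86, 21, 1134]);


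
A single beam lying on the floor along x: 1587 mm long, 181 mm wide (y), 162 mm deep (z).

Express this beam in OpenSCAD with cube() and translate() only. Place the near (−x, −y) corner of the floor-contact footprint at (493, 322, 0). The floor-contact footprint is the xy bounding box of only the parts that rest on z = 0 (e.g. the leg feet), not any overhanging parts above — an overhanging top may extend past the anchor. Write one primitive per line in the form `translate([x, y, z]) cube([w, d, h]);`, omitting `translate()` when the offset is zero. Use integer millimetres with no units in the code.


translate([493, 322, 0]) cube([1587, 181, 162]);


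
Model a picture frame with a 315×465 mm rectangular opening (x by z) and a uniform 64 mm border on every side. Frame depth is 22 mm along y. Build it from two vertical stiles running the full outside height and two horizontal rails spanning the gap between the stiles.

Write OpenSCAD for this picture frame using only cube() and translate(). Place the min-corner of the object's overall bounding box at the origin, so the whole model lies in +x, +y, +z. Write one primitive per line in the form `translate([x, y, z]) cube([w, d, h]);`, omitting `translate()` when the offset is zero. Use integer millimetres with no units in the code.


cube([64, 22, 593]);
translate([379, 0, 0]) cube([64, 22, 593]);
translate([64, 0, 0]) cube([315, 22, 64]);
translate([64, 0, 529]) cube([315, 22, 64]);


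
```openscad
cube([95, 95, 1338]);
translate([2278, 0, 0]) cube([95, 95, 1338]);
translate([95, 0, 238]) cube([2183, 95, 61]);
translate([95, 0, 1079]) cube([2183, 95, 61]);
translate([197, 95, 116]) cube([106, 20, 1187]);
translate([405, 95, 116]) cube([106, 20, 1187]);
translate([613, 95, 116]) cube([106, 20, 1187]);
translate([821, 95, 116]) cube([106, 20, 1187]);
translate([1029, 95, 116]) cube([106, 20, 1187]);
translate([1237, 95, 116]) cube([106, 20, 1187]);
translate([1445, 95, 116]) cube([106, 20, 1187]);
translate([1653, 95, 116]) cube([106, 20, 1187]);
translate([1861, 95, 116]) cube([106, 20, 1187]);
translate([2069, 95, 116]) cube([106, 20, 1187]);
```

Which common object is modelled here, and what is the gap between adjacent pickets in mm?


A fence section. The picket gap is 102 mm.

Two posts, two rails, 10 pickets — a fence section. Span 2183 mm holds 10 pickets of 106 mm with 11 equal gaps: ⌊(2183 − 10·106) / 11⌋ = 102 mm.


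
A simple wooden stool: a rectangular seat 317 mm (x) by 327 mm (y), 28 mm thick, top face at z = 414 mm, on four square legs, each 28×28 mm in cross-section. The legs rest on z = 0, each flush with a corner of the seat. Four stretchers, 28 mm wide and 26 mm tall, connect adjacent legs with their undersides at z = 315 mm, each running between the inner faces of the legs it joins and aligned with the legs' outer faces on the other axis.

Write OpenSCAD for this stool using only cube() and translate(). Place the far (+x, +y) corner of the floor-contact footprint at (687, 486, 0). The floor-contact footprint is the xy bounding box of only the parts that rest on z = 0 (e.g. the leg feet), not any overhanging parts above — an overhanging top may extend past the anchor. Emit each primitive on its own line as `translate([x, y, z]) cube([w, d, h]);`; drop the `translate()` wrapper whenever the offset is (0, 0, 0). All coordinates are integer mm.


translate([370, 159, 386]) cube([317, 327, 28]);
translate([370, 159, 0]) cube([28, 28, 386]);
translate([659, 159, 0]) cube([28, 28, 386]);
translate([370, 458, 0]) cube([28, 28, 386]);
translate([659, 458, 0]) cube([28, 28, 386]);
translate([398, 159, 315]) cube([261, 28, 26]);
translate([398, 458, 315]) cube([261, 28, 26]);
translate([370, 187, 315]) cube([28, 271, 26]);
translate([659, 187, 315]) cube([28, 271, 26]);


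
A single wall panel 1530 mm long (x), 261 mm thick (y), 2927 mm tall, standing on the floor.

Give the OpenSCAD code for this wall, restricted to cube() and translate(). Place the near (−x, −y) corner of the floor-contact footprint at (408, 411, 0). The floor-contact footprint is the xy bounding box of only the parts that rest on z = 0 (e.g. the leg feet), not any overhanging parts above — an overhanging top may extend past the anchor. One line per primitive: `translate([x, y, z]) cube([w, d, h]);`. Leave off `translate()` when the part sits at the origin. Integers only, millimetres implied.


translate([408, 411, 0]) cube([1530, 261, 2927]);


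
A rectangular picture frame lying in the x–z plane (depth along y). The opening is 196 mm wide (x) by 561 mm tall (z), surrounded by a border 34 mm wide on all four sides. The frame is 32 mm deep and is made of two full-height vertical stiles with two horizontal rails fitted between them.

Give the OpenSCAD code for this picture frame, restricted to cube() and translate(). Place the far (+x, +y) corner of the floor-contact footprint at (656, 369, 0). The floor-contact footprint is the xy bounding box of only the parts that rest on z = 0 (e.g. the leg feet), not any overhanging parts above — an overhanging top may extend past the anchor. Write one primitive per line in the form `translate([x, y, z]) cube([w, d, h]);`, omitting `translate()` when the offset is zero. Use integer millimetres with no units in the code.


translate([392, 337, 0]) cube([34, 32, 629]);
translate([622, 337, 0]) cube([34, 32, 629]);
translate([426, 337, 0]) cube([196, 32, 34]);
translate([426, 337, 595]) cube([196, 32, 34]);


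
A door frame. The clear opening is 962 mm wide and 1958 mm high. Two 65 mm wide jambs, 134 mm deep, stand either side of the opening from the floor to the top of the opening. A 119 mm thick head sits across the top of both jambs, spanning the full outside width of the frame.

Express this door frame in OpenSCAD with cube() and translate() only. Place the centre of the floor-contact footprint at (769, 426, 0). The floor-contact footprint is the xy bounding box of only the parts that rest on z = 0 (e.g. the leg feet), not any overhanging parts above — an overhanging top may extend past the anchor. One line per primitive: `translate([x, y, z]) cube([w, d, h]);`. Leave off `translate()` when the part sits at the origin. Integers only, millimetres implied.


translate([223, 359, 0]) cube([65, 134, 1958]);
translate([1250, 359, 0]) cube([65, 134, 1958]);
translate([223, 359, 1958]) cube([1092, 134, 119]);


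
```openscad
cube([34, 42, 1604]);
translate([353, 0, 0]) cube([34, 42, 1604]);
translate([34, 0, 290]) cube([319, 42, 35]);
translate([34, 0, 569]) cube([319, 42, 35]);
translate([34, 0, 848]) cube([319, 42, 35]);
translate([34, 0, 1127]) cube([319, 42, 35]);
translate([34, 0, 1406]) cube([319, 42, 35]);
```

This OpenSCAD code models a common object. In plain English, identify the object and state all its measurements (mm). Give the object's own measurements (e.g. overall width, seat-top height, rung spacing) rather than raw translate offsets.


A straight ladder. Two 34×42 mm vertical rails, 1604 mm tall, stand 387 mm apart (outside-to-outside) with their front faces coplanar on the −y side. 5 rungs, each 42 mm deep and 35 mm tall, span between the inner faces of the rails, front faces flush with the rails. The lowest rung's underside is at z = 290 mm and rungs are spaced 279 mm apart (underside to underside).


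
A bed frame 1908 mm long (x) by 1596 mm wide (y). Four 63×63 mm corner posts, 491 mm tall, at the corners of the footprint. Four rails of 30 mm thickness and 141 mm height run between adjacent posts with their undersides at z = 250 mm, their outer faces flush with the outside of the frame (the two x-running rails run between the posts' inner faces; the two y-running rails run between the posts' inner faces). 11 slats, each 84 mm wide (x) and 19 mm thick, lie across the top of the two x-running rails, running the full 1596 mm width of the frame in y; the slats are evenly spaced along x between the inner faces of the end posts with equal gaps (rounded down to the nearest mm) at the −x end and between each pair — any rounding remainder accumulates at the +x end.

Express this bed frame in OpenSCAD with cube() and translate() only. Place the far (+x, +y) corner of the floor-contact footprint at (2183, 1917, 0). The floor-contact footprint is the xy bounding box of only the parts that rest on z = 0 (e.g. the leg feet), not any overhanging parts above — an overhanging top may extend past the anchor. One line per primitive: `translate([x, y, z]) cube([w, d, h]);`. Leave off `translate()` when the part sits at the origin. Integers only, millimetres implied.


translate([275, 321, 0]) cube([63, 63, 491]);
translate([275, 1854, 0]) cube([63, 63, 491]);
translate([2120, 321, 0]) cube([63, 63, 491]);
translate([2120, 1854, 0]) cube([63, 63, 491]);
translate([338, 321, 250]) cube([1782, 30, 141]);
translate([338, 1887, 250]) cube([1782, 30, 141]);
translate([275, 384, 250]) cube([30, 1470, 141]);
translate([2153, 384, 250]) cube([30, 1470, 141]);
translate([409, 321, 391]) cube([84, 1596, 19]);
translate([564, 321, 391]) cube([84, 1596, 19]);
translate([719, 321, 391]) cube([84, 1596, 19]);
translate([874, 321, 391]) cube([84, 1596, 19]);
translate([1029, 321, 391]) cube([84, 1596, 19]);
translate([1184, 321, 391]) cube([84, 1596, 19]);
translate([1339, 321, 391]) cube([84, 1596, 19]);
translate([1494, 321, 391]) cube([84, 1596, 19]);
translate([1649, 321, 391]) cube([84, 1596, 19]);
translate([1804, 321, 391]) cube([84, 1596, 19]);
translate([1959, 321, 391]) cube([84, 1596, 19]);


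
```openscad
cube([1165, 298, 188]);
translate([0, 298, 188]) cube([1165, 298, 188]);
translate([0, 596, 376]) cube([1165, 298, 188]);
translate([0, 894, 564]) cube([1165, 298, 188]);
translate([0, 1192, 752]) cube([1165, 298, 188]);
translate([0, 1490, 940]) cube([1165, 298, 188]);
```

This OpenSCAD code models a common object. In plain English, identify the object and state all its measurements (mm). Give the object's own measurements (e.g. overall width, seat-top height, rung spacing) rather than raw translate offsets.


A straight staircase of 6 solid steps. Each step is 1165 mm wide (x), 298 mm deep (y, the going) and 188 mm tall (the rise). The first step rests on the floor; each subsequent step sits one going further in +y and one rise higher in +z, directly behind and above the previous step with no overlap.


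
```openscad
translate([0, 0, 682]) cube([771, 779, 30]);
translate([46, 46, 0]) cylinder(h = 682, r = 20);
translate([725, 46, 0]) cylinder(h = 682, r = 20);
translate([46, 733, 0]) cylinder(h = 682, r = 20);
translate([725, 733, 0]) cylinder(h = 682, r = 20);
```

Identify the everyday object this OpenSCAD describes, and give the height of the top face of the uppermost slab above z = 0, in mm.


A table. The table height is 712 mm.

A 771×779×30 slab sits at z = 682 on four Ø40 mm round legs — a table. The top surface is at 682 + 30 = 712 mm.


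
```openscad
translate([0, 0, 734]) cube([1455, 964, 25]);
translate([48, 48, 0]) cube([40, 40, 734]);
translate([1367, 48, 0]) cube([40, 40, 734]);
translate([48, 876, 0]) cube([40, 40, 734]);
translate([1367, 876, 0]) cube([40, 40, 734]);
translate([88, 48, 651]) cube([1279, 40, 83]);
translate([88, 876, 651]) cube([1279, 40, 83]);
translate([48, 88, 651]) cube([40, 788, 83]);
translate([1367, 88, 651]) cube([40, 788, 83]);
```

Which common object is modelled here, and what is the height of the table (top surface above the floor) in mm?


A table. The table height is 759 mm.

A 1455×964×25 slab sits at z = 734 on four 40 mm square posts — a table. The top surface is at 734 + 25 = 759 mm.


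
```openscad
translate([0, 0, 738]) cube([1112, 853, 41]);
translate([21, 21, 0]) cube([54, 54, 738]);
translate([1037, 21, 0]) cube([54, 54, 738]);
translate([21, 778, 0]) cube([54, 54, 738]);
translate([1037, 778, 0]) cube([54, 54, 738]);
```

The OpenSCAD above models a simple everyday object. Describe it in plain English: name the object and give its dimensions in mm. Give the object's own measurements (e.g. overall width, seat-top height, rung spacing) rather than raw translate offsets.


A table: top 1112 mm (x) × 853 mm (y), 41 mm thick, upper face at z = 779 mm, on four 54×54 mm square legs, each inset 21 mm from the nearest pair of top edges from z = 0 to the bottom of the top.


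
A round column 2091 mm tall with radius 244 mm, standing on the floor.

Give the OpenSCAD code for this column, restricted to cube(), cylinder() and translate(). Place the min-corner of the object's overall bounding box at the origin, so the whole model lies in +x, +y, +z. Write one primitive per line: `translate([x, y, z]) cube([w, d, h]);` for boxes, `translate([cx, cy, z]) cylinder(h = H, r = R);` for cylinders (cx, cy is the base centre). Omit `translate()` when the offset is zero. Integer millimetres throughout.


translate([244, 244, 0]) cylinder(h = 2091, r = 244);


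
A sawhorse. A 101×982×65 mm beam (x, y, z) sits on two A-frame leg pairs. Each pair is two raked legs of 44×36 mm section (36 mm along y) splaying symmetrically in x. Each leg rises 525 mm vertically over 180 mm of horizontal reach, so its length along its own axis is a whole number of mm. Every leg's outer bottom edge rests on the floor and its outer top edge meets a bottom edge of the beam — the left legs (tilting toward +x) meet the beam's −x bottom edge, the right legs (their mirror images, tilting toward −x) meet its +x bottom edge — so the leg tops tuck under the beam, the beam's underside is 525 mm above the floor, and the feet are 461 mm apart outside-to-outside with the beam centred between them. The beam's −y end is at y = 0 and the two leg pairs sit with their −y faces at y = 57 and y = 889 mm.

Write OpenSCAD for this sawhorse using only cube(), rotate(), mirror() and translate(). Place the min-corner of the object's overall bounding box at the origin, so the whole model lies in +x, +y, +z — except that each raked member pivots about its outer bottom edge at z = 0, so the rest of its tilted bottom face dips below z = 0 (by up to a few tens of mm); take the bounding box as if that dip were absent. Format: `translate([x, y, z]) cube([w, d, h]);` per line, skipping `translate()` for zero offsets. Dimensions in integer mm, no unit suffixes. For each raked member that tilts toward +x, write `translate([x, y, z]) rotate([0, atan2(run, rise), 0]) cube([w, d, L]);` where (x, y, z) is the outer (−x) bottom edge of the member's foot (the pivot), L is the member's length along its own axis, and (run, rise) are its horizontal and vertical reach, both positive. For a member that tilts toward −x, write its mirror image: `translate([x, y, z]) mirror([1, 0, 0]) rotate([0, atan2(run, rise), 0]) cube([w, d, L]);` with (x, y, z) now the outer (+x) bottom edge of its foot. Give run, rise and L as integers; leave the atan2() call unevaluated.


translate([180, 0, 525]) cube([101, 982, 65]);
translate([0, 57, 0]) rotate([0, atan2(180, 525), 0]) cube([44, 36, 555]);
translate([461, 57, 0]) mirror([1, 0, 0]) rotate([0, atan2(180, 525), 0]) cube([44, 36, 555]);
translate([0, 889, 0]) rotate([0, atan2(180, 525), 0]) cube([44, 36, 555]);
translate([461, 889, 0]) mirror([1, 0, 0]) rotate([0, atan2(180, 525), 0]) cube([44, 36, 555]);


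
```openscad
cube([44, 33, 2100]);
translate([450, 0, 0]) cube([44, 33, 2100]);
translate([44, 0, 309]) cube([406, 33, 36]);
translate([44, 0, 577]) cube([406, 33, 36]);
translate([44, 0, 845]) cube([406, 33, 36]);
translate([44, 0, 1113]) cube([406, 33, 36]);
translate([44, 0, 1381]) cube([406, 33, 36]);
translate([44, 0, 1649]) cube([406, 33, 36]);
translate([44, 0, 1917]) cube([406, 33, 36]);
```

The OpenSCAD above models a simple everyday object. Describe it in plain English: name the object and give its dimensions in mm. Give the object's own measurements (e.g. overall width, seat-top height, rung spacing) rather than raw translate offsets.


A straight ladder. Two 44×33 mm vertical rails, 2100 mm tall, stand 494 mm apart (outside-to-outside) with their front faces coplanar on the −y side. 7 rungs, each 33 mm deep and 36 mm tall, span between the inner faces of the rails, front faces flush with the rails. The lowest rung's underside is at z = 309 mm and rungs are spaced 268 mm apart (underside to underside).


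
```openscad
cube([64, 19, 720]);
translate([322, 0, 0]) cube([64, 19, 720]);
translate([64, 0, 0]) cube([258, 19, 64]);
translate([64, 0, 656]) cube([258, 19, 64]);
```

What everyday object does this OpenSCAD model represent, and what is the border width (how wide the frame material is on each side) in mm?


A picture frame. The border width is 64 mm.

Four thin pieces enclosing a rectangular opening — a picture frame. The two full-height stiles are 720 mm tall; the top rail sits at z = 656 and is 64 mm tall, so the border above the opening is 720 − 656 = 64 mm, matching the stile x-width.


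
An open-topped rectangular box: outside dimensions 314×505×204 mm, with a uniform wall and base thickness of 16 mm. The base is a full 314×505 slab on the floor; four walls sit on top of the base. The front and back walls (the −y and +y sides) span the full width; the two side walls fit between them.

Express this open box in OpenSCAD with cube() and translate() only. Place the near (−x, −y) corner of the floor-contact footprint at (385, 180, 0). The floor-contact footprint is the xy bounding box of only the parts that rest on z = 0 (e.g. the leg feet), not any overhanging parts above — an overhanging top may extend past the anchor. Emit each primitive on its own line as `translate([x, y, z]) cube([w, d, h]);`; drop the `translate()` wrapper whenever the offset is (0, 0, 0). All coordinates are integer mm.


translate([385, 180, 0]) cube([314, 505, 16]);
translate([385, 180, 16]) cube([314, 16, 188]);
translate([385, 669, 16]) cube([314, 16, 188]);
translate([385, 196, 16]) cube([16, 473, 188]);
translate([683, 196, 16]) cube([16, 473, 188]);


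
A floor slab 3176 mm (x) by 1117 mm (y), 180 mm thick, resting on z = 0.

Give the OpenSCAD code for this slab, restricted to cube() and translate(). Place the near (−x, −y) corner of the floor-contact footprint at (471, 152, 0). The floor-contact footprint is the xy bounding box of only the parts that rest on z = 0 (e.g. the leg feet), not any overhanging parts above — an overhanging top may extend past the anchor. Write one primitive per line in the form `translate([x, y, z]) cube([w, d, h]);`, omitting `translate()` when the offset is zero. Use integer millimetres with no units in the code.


translate([471, 152, 0]) cube([3176, 1117, 180]);


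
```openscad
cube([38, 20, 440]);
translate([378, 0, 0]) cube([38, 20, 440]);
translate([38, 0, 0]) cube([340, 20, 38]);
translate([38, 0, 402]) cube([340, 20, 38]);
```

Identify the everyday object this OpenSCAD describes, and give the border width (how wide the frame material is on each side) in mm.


A picture frame. The border width is 38 mm.

Four thin pieces enclosing a rectangular opening — a picture frame. The two full-height stiles are 440 mm tall; the top rail sits at z = 402 and is 38 mm tall, so the border above the opening is 440 − 402 = 38 mm, matching the stile x-width.


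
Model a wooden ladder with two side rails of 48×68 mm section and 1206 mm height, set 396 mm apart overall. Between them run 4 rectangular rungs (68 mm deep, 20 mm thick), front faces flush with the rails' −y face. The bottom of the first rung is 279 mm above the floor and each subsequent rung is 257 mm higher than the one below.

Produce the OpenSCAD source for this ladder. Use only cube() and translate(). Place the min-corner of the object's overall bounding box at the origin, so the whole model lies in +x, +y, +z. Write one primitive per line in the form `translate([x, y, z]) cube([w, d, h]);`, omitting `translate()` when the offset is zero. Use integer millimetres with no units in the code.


cube([48, 68, 1206]);
translate([348, 0, 0]) cube([48, 68, 1206]);
translate([48, 0, 279]) cube([300, 68, 20]);
translate([48, 0, 536]) cube([300, 68, 20]);
translate([48, 0, 793]) cube([300, 68, 20]);
translate([48, 0, 1050]) cube([300, 68, 20]);


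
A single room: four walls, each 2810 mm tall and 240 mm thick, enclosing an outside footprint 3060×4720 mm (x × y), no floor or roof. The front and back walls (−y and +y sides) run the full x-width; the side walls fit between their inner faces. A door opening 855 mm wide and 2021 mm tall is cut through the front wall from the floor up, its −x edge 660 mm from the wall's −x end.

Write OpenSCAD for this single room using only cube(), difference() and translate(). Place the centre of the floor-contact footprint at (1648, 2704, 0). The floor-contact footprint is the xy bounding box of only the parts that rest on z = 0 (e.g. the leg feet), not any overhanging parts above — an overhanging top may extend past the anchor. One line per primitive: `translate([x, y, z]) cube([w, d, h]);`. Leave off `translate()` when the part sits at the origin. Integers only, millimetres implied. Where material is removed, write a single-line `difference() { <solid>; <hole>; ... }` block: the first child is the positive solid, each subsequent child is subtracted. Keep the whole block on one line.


difference() { translate([118, 344, 0]) cube([3060, 240, 2810]); translate([778, 344, 0]) cube([855, 240, 2021]); }
translate([118, 4824, 0]) cube([3060, 240, 2810]);
translate([118, 584, 0]) cube([240, 4240, 2810]);
translate([2938, 584, 0]) cube([240, 4240, 2810]);


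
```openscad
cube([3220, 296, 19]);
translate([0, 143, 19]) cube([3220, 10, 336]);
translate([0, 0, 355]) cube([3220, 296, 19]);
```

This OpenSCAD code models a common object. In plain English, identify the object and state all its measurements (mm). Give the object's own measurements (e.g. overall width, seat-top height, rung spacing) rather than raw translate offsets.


An I-beam lying along x, 3220 mm long. Overall section height 374 mm. Two flanges 296 mm wide (y) and 19 mm thick, one on the floor and one at the top; a web 10 mm thick runs between them, centred on the flange width.


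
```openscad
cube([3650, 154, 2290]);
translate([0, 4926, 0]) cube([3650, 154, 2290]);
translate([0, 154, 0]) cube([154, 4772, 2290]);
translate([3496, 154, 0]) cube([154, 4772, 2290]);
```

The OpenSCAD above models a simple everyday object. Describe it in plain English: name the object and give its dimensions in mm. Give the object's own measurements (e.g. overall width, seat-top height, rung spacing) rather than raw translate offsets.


The wall frame of a small rectangular building: four walls, each 2290 mm tall and 154 mm thick, enclosing a footprint 3650 mm (x) by 5080 mm (y) outside-to-outside, with no floor or roof. The front and back walls (the −y and +y sides) span the full width; the two side walls fit between them.


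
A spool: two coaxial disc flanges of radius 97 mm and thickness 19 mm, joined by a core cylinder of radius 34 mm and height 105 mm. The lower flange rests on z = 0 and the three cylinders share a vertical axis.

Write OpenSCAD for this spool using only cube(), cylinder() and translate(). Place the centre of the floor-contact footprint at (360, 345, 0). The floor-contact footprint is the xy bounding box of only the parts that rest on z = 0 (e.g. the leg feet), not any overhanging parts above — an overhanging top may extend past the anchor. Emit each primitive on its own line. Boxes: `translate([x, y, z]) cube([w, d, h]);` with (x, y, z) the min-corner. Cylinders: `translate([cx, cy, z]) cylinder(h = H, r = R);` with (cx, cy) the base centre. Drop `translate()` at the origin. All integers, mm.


translate([360, 345, 0]) cylinder(h = 19, r = 97);
translate([360, 345, 19]) cylinder(h = 105, r = 34);
translate([360, 345, 124]) cylinder(h = 19, r = 97);


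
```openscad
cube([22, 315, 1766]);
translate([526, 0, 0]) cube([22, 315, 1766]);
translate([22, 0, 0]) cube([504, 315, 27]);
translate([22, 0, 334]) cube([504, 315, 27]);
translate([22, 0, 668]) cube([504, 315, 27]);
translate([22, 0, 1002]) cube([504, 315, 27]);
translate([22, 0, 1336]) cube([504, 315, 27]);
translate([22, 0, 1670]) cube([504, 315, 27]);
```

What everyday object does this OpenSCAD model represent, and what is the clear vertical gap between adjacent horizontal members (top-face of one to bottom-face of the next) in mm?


A bookshelf. The clear shelf gap is 307 mm.

Two tall side panels with 6 horizontal boards between them — a bookshelf. The first two shelf undersides are at z = 0 and z = 334; with shelf thickness 27, the clear gap is 334 − 0 − 27 = 307 mm.


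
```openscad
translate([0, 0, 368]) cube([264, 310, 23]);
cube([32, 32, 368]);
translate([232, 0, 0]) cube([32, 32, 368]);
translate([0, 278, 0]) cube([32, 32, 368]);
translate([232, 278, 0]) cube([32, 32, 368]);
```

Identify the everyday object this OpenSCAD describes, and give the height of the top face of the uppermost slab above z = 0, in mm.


A stool. The seat height is 391 mm.

A 264×310×23 slab at z = 368 on four corner posts — a stool. The seat top is 368 + 23 = 391 mm.


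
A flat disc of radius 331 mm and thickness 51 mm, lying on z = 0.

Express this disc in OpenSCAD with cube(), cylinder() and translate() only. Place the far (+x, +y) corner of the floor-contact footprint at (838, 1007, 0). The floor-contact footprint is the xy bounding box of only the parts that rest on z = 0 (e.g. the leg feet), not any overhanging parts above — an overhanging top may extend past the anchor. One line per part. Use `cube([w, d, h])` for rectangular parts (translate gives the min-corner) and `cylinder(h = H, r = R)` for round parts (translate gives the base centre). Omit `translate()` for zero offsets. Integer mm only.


translate([507, 676, 0]) cylinder(h = 51, r = 331);


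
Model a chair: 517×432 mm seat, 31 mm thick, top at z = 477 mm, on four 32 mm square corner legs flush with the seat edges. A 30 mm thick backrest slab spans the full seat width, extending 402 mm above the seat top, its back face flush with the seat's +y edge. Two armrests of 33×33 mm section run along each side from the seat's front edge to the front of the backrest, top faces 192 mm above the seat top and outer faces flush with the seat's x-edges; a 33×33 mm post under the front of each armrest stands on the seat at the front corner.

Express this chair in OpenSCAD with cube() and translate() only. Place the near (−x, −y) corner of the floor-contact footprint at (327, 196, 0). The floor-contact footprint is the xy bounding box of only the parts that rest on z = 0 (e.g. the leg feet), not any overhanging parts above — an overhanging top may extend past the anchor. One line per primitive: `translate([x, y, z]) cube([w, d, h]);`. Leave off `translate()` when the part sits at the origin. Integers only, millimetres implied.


translate([327, 196, 446]) cube([517, 432, 31]);
translate([327, 196, 0]) cube([32, 32, 446]);
translate([812, 196, 0]) cube([32, 32, 446]);
translate([327, 596, 0]) cube([32, 32, 446]);
translate([812, 596, 0]) cube([32, 32, 446]);
translate([327, 598, 477]) cube([517, 30, 402]);
translate([327, 196, 636]) cube([33, 402, 33]);
translate([811, 196, 636]) cube([33, 402, 33]);
translate([327, 196, 477]) cube([33, 33, 159]);
translate([811, 196, 477]) cube([33, 33, 159]);
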